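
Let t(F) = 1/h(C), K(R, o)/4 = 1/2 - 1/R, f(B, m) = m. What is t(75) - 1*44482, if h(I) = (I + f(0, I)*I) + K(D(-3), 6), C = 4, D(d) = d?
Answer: -3113737/70 ≈ -44482.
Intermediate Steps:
K(R, o) = 2 - 4/R (K(R, o) = 4*(1/2 - 1/R) = 4*(1*(½) - 1/R) = 4*(½ - 1/R) = 2 - 4/R)
h(I) = 10/3 + I + I² (h(I) = (I + I*I) + (2 - 4/(-3)) = (I + I²) + (2 - 4*(-⅓)) = (I + I²) + (2 + 4/3) = (I + I²) + 10/3 = 10/3 + I + I²)
t(F) = 3/70 (t(F) = 1/(10/3 + 4 + 4²) = 1/(10/3 + 4 + 16) = 1/(70/3) = 3/70)
t(75) - 1*44482 = 3/70 - 1*44482 = 3/70 - 44482 = -3113737/70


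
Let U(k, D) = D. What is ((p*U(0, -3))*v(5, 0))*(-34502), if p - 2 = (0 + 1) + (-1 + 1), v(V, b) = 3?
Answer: 931554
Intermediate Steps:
p = 3 (p = 2 + ((0 + 1) + (-1 + 1)) = 2 + (1 + 0) = 2 + 1 = 3)
((p*U(0, -3))*v(5, 0))*(-34502) = ((3*(-3))*3)*(-34502) = -9*3*(-34502) = -27*(-34502) = 931554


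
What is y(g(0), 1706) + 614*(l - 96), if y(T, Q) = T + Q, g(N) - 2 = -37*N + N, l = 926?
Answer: 511328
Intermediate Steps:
g(N) = 2 - 36*N (g(N) = 2 + (-37*N + N) = 2 - 36*N)
y(T, Q) = Q + T
y(g(0), 1706) + 614*(l - 96) = (1706 + (2 - 36*0)) + 614*(926 - 96) = (1706 + (2 + 0)) + 614*830 = (1706 + 2) + 509620 = 1708 + 509620 = 511328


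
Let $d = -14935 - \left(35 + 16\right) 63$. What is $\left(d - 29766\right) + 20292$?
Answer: $-27622$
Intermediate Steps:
$d = -18148$ ($d = -14935 - 51 \cdot 63 = -14935 - 3213 = -18148$)
$\left(d - 29766\right) + 20292 = \left(-18148 - 29766\right) + 20292 = -47914 + 20292 = -27622$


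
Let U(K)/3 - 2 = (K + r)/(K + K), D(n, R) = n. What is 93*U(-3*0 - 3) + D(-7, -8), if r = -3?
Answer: 830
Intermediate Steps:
U(K) = 6 + 3*(-3 + K)/(2*K) (U(K) = 6 + 3*((K - 3)/(K + K)) = 6 + 3*((-3 + K)/((2*K))) = 6 + 3*((-3 + K)*(1/(2*K))) = 6 + 3*((-3 + K)/(2*K)) = 6 + 3*(-3 + K)/(2*K))
93*U(-3*0 - 3) + D(-7, -8) = 93*(3*(-3 + 5*(-3*0 - 3))/(2*(-3*0 - 3))) - 7 = 93*(3*(-3 + 5*(0 - 3))/(2*(0 - 3))) - 7 = 93*((3/2)*(-3 + 5*(-3))/(-3)) - 7 = 93*((3/2)*(-1/3)*(-3 - 15)) - 7 = 93*((3/2)*(-1/3)*(-18)) - 7 = 93*9 - 7 = 837 - 7 = 830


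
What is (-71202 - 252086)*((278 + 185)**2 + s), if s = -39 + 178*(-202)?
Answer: -57666173712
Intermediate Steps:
s = -35995 (s = -39 - 35956 = -35995)
(-71202 - 252086)*((278 + 185)**2 + s) = (-71202 - 252086)*((278 + 185)**2 - 35995) = -323288*(463**2 - 35995) = -323288*(214369 - 35995) = -323288*178374 = -57666173712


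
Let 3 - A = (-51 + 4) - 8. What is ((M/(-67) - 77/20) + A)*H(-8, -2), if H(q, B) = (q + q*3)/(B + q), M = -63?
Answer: 295284/1675 ≈ 176.29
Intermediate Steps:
H(q, B) = 4*q/(B + q) (H(q, B) = (q + 3*q)/(B + q) = (4*q)/(B + q) = 4*q/(B + q))
A = 58 (A = 3 - ((-51 + 4) - 8) = 3 - (-47 - 8) = 3 - 1*(-55) = 3 + 55 = 58)
((M/(-67) - 77/20) + A)*H(-8, -2) = ((-63/(-67) - 77/20) + 58)*(4*(-8)/(-2 - 8)) = ((-63*(-1/67) - 77*1/20) + 58)*(4*(-8)/(-10)) = ((63/67 - 77/20) + 58)*(4*(-8)*(-⅒)) = (-3899/1340 + 58)*(16/5) = (73821/1340)*(16/5) = 295284/1675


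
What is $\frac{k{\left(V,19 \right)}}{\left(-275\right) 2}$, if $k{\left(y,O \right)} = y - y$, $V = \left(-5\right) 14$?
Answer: $0$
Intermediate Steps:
$V = -70$
$k{\left(y,O \right)} = 0$
$\frac{k{\left(V,19 \right)}}{\left(-275\right) 2} = \frac{0}{\left(-275\right) 2} = \frac{0}{-550} = 0 \left(- \frac{1}{550}\right) = 0$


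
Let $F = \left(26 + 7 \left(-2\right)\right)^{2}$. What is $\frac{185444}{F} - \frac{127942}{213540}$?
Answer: $\frac{824610169}{640620} \approx 1287.2$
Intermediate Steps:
$F = 144$ ($F = \left(26 - 14\right)^{2} = 12^{2} = 144$)
$\frac{185444}{F} - \frac{127942}{213540} = \frac{185444}{144} - \frac{127942}{213540} = 185444 \cdot \frac{1}{144} - \frac{63971}{106770} = \frac{46361}{36} - \frac{63971}{106770} = \frac{824610169}{640620}$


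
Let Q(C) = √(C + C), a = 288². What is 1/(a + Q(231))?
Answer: 13824/1146617779 - √462/6879706674 ≈ 1.2053e-5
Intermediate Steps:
a = 82944
Q(C) = √2*√C (Q(C) = √(2*C) = √2*√C)
1/(a + Q(231)) = 1/(82944 + √2*√231) = 1/(82944 + √462)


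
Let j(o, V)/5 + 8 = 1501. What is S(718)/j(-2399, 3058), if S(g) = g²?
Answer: 515524/7465 ≈ 69.059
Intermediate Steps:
j(o, V) = 7465 (j(o, V) = -40 + 5*1501 = -40 + 7505 = 7465)
S(718)/j(-2399, 3058) = 718²/7465 = 515524*(1/7465) = 515524/7465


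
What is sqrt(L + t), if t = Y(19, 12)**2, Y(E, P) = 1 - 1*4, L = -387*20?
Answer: 3*I*sqrt(859) ≈ 87.926*I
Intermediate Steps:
L = -7740
Y(E, P) = -3 (Y(E, P) = 1 - 4 = -3)
t = 9 (t = (-3)**2 = 9)
sqrt(L + t) = sqrt(-7740 + 9) = sqrt(-7731) = 3*I*sqrt(859)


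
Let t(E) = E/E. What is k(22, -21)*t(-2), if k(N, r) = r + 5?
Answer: -16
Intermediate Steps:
t(E) = 1
k(N, r) = 5 + r
k(22, -21)*t(-2) = (5 - 21)*1 = -16*1 = -16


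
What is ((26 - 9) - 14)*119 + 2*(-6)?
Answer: 345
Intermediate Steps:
((26 - 9) - 14)*119 + 2*(-6) = (17 - 14)*119 - 12 = 3*119 - 12 = 357 - 12 = 345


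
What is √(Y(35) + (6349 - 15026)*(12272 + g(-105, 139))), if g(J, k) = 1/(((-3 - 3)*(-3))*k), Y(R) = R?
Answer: I*√74065663331810/834 ≈ 10319.0*I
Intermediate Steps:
g(J, k) = 1/(18*k) (g(J, k) = 1/((-6*(-3))*k) = 1/(18*k))
√(Y(35) + (6349 - 15026)*(12272 + g(-105, 139))) = √(35 + (6349 - 15026)*(12272 + (1/18)/139)) = √(35 - 8677*(12272 + (1/18)*(1/139))) = √(35 - 8677*(12272 + 1/2502)) = √(35 - 8677*30704545/2502) = √(35 - 266423336965/2502) = √(-266423249395/2502) = I*√74065663331810/834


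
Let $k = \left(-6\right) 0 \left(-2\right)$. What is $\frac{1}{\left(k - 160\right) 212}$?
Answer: $- \frac{1}{33920} \approx -2.9481 \cdot 10^{-5}$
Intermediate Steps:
$k = 0$ ($k = 0 \left(-2\right) = 0$)
$\frac{1}{\left(k - 160\right) 212} = \frac{1}{\left(0 - 160\right) 212} = \frac{1}{\left(-160\right) 212} = \frac{1}{-33920} = - \frac{1}{33920}$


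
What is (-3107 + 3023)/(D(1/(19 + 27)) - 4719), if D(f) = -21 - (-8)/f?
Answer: 21/1093 ≈ 0.019213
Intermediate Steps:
D(f) = -21 + 8/f
(-3107 + 3023)/(D(1/(19 + 27)) - 4719) = (-3107 + 3023)/((-21 + 8/(1/(19 + 27))) - 4719) = -84/((-21 + 8/(1/46)) - 4719) = -84/((-21 + 8*46) - 4719) = -84/((-21 + 368) - 4719) = -84/(347 - 4719) = -84/(-4372) = -84*(-1/4372) = 21/1093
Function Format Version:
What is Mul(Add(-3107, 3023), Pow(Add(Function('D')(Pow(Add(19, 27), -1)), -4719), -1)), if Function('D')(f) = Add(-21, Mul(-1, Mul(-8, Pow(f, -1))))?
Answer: Rational(21, 1093) ≈ 0.019213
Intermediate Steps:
Function('D')(f) = Add(-21, Mul(8, Pow(f, -1)))
Mul(Add(-3107, 3023), Pow(Add(Function('D')(Pow(Add(19, 27), -1)), -4719), -1)) = Mul(Add(-3107, 3023), Pow(Add(Add(-21, Mul(8, Pow(Pow(Add(19, 27), -1), -1))), -4719), -1)) = Mul(-84, Pow(Add(Add(-21, Mul(8, Pow(Pow(46, -1), -1))), -4719), -1)) = Mul(-84, Pow(Add(Add(-21, Mul(8, Pow(Rational(1, 46), -1))), -4719), -1)) = Mul(-84, Pow(Add(Add(-21, Mul(8, 46)), -4719), -1)) = Mul(-84, Pow(Add(Add(-21, 368), -4719), -1)) = Mul(-84, Pow(Add(347, -4719), -1)) = Mul(-84, Pow(-4372, -1)) = Mul(-84, Rational(-1, 4372)) = Rational(21, 1093)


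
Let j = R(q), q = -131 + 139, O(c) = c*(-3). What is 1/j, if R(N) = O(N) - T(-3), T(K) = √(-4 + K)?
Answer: I/(√7 - 24*I) ≈ -0.041166 + 0.0045382*I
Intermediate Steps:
O(c) = -3*c
q = 8
R(N) = -3*N - I*√7 (R(N) = -3*N - √(-4 - 3) = -3*N - √(-7) = -3*N - I*√7)
j = -24 - I*√7 (j = -3*8 - I*√7 = -24 - I*√7 ≈ -24.0 - 2.6458*I)
1/j = 1/(-24 - I*√7)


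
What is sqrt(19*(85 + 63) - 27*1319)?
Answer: I*sqrt(32801) ≈ 181.11*I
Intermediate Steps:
sqrt(19*(85 + 63) - 27*1319) = sqrt(19*148 - 35613) = sqrt(2812 - 35613) = sqrt(-32801) = I*sqrt(32801)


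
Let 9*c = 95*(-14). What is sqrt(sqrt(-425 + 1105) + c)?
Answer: sqrt(-1330 + 18*sqrt(170))/3 ≈ 11.032*I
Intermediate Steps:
c = -1330/9 (c = (95*(-14))/9 = (1/9)*(-1330) = -1330/9 ≈ -147.78)
sqrt(sqrt(-425 + 1105) + c) = sqrt(sqrt(-425 + 1105) - 1330/9) = sqrt(sqrt(680) - 1330/9) = sqrt(2*sqrt(170) - 1330/9) = sqrt(-1330/9 + 2*sqrt(170))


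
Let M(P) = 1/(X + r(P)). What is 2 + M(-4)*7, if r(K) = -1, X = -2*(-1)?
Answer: 9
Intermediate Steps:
X = 2
M(P) = 1 (M(P) = 1/(2 - 1) = 1/1 = 1)
2 + M(-4)*7 = 2 + 1*7 = 2 + 7 = 9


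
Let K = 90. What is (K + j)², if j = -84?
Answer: 36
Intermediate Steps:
(K + j)² = (90 - 84)² = 6² = 36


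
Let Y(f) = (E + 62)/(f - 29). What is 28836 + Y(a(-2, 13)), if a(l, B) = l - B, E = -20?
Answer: 634371/22 ≈ 28835.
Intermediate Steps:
Y(f) = 42/(-29 + f) (Y(f) = (-20 + 62)/(f - 29) = 42/(-29 + f))
28836 + Y(a(-2, 13)) = 28836 + 42/(-29 + (-2 - 1*13)) = 28836 + 42/(-29 + (-2 - 13)) = 28836 + 42/(-29 - 15) = 28836 + 42/(-44) = 28836 + 42*(-1/44) = 28836 - 21/22 = 634371/22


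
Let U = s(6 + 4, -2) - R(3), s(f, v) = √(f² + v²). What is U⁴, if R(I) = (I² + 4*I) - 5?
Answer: 236096 - 46080*√26 ≈ 1133.2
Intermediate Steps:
R(I) = -5 + I² + 4*I
U = -16 + 2*√26 (U = √((6 + 4)² + (-2)²) - (-5 + 3² + 4*3) = √(10² + 4) - (-5 + 9 + 12) = √(100 + 4) - 1*16 = √104 - 16 = 2*√26 - 16 = -16 + 2*√26 ≈ -5.8020)
U⁴ = (-16 + 2*√26)⁴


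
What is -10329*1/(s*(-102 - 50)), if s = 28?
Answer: 10329/4256 ≈ 2.4269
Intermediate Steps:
-10329*1/(s*(-102 - 50)) = -10329*1/(28*(-102 - 50)) = -10329/(28*(-152)) = -10329/(-4256) = -10329*(-1/4256) = 10329/4256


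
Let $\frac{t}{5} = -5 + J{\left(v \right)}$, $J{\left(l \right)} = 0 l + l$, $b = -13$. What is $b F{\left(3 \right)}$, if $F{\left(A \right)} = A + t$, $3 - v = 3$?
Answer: $286$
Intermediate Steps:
$v = 0$ ($v = 3 - 3 = 0$)
$J{\left(l \right)} = l$ ($J{\left(l \right)} = 0 + l = l$)
$t = -25$ ($t = 5 \left(-5 + 0\right) = 5 \left(-5\right) = -25$)
$F{\left(A \right)} = -25 + A$ ($F{\left(A \right)} = A - 25 = -25 + A$)
$b F{\left(3 \right)} = - 13 \left(-25 + 3\right) = \left(-13\right) \left(-22\right) = 286$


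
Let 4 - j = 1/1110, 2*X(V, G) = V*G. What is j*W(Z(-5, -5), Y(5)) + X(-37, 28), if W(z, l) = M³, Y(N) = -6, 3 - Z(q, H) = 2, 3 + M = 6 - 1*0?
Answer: -151709/370 ≈ -410.02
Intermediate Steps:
M = 3 (M = -3 + (6 - 1*0) = -3 + (6 + 0) = -3 + 6 = 3)
Z(q, H) = 1 (Z(q, H) = 3 - 1*2 = 3 - 2 = 1)
W(z, l) = 27 (W(z, l) = 3³ = 27)
X(V, G) = G*V/2 (X(V, G) = (V*G)/2 = (G*V)/2 = G*V/2)
j = 4439/1110 (j = 4 - 1/1110 = 4439/1110 ≈ 3.9991)
j*W(Z(-5, -5), Y(5)) + X(-37, 28) = (4439/1110)*27 + (½)*28*(-37) = 39951/370 - 518 = -151709/370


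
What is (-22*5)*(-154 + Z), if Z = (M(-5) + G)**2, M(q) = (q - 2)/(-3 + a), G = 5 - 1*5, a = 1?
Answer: 31185/2 ≈ 15593.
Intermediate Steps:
G = 0 (G = 5 - 5 = 0)
M(q) = 1 - q/2 (M(q) = (q - 2)/(-3 + 1) = (-2 + q)/(-2) = (-2 + q)*(-1/2) = 1 - q/2)
Z = 49/4 (Z = ((1 - 1/2*(-5)) + 0)**2 = ((1 + 5/2) + 0)**2 = (7/2 + 0)**2 = (7/2)**2 = 49/4 ≈ 12.250)
(-22*5)*(-154 + Z) = (-22*5)*(-154 + 49/4) = -110*(-567/4) = 31185/2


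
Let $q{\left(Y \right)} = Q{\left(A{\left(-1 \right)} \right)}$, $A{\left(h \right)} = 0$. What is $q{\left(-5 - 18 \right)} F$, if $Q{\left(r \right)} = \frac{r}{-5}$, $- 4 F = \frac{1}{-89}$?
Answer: $0$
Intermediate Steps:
$F = \frac{1}{356}$ ($F = - \frac{1}{4 \left(-89\right)} = \left(- \frac{1}{4}\right) \left(- \frac{1}{89}\right) = \frac{1}{356} \approx 0.002809$)
$Q{\left(r \right)} = - \frac{r}{5}$ ($Q{\left(r \right)} = r \left(- \frac{1}{5}\right) = - \frac{r}{5}$)
$q{\left(Y \right)} = 0$ ($q{\left(Y \right)} = \left(- \frac{1}{5}\right) 0 = 0$)
$q{\left(-5 - 18 \right)} F = 0 \cdot \frac{1}{356} = 0$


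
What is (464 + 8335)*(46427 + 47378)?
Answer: 825390195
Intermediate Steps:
(464 + 8335)*(46427 + 47378) = 8799*93805 = 825390195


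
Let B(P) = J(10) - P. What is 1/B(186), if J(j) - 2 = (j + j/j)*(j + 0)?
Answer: -1/74 ≈ -0.013514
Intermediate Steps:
J(j) = 2 + j*(1 + j) (J(j) = 2 + (j + j/j)*(j + 0) = 2 + (j + 1)*j = 2 + (1 + j)*j = 2 + j*(1 + j))
B(P) = 112 - P (B(P) = (2 + 10 + 10²) - P = (2 + 10 + 100) - P = 112 - P)
1/B(186) = 1/(112 - 1*186) = 1/(112 - 186) = 1/(-74) = -1/74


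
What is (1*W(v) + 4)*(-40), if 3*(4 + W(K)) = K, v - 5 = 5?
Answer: -400/3 ≈ -133.33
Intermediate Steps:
v = 10 (v = 5 + 5 = 10)
W(K) = -4 + K/3
(1*W(v) + 4)*(-40) = (1*(-4 + (⅓)*10) + 4)*(-40) = (1*(-4 + 10/3) + 4)*(-40) = (1*(-⅔) + 4)*(-40) = (-⅔ + 4)*(-40) = (10/3)*(-40) = -400/3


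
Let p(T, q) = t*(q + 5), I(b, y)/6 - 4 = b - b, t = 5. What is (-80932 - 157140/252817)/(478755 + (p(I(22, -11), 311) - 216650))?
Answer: -20461142584/66664050645 ≈ -0.30693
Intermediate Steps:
I(b, y) = 24 (I(b, y) = 24 + 6*(b - b) = 24 + 6*0 = 24 + 0 = 24)
p(T, q) = 25 + 5*q (p(T, q) = 5*(q + 5) = 5*(5 + q) = 25 + 5*q)
(-80932 - 157140/252817)/(478755 + (p(I(22, -11), 311) - 216650)) = (-80932 - 157140/252817)/(478755 + ((25 + 5*311) - 216650)) = (-80932 - 157140*1/252817)/(478755 + ((25 + 1555) - 216650)) = (-80932 - 157140/252817)/(478755 + (1580 - 216650)) = -20461142584/(252817*(478755 - 215070)) = -20461142584/252817/263685 = -20461142584/252817*1/263685 = -20461142584/66664050645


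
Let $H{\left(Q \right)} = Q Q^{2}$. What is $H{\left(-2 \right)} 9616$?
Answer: $-76928$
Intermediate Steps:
$H{\left(Q \right)} = Q^{3}$
$H{\left(-2 \right)} 9616 = \left(-2\right)^{3} \cdot 9616 = \left(-8\right) 9616 = -76928$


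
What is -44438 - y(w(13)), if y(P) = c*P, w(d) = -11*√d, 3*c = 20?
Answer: -44438 + 220*√13/3 ≈ -44174.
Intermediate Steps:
c = 20/3 (c = (⅓)*20 = 20/3 ≈ 6.6667)
y(P) = 20*P/3
-44438 - y(w(13)) = -44438 - 20*(-11*√13)/3 = -44438 - (-220)*√13/3 = -44438 + 220*√13/3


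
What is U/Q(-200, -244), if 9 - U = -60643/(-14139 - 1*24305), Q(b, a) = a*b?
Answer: 285353/1876067200 ≈ 0.00015210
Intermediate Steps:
U = 285353/38444 (U = 9 - (-60643)/(-14139 - 1*24305) = 9 - (-60643)/(-14139 - 24305) = 9 - (-60643)/(-38444) = 9 - (-60643)*(-1)/38444 = 9 - 1*60643/38444 = 9 - 60643/38444 = 285353/38444 ≈ 7.4226)
U/Q(-200, -244) = 285353/(38444*((-244*(-200)))) = (285353/38444)/48800 = (285353/38444)*(1/48800) = 285353/1876067200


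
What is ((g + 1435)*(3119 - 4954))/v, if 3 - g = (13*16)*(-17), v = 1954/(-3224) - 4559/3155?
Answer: 15473373039800/3477181 ≈ 4.4500e+6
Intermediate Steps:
v = -10431543/5085860 (v = 1954*(-1/3224) - 4559*1/3155 = -977/1612 - 4559/3155 = -10431543/5085860 ≈ -2.0511)
g = 3539 (g = 3 - 13*16*(-17) = 3 - 208*(-17) = 3 - 1*(-3536) = 3 + 3536 = 3539)
((g + 1435)*(3119 - 4954))/v = ((3539 + 1435)*(3119 - 4954))/(-10431543/5085860) = (4974*(-1835))*(-5085860/10431543) = -9127290*(-5085860/10431543) = 15473373039800/3477181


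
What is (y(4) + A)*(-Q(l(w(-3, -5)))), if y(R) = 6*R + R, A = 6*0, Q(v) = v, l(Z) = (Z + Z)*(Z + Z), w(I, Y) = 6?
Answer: -4032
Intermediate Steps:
l(Z) = 4*Z² (l(Z) = (2*Z)*(2*Z) = 4*Z²)
A = 0
y(R) = 7*R
(y(4) + A)*(-Q(l(w(-3, -5)))) = (7*4 + 0)*(-4*6²) = (28 + 0)*(-4*36) = 28*(-1*144) = 28*(-144) = -4032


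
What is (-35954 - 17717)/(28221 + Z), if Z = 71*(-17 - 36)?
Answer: -53671/24458 ≈ -2.1944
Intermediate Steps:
Z = -3763 (Z = 71*(-53) = -3763)
(-35954 - 17717)/(28221 + Z) = (-35954 - 17717)/(28221 - 3763) = -53671/24458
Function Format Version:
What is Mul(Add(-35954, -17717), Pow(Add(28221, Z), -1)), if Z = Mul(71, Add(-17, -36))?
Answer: Rational(-53671, 24458) ≈ -2.1944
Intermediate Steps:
Z = -3763 (Z = Mul(71, -53) = -3763)
Mul(Add(-35954, -17717), Pow(Add(28221, Z), -1)) = Mul(Add(-35954, -17717), Pow(Add(28221, -3763), -1)) = Mul(-53671, Pow(24458, -1)) = Mul(-53671, Rational(1, 24458)) = Rational(-53671, 24458)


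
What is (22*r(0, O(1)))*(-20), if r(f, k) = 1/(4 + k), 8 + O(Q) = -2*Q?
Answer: 220/3 ≈ 73.333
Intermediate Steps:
O(Q) = -8 - 2*Q
(22*r(0, O(1)))*(-20) = (22/(4 + (-8 - 2*1)))*(-20) = (22/(4 + (-8 - 2)))*(-20) = (22/(4 - 10))*(-20) = (22/(-6))*(-20) = (22*(-1/6))*(-20) = -11/3*(-20) = 220/3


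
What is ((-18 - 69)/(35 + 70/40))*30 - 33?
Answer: -5097/49 ≈ -104.02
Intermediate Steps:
((-18 - 69)/(35 + 70/40))*30 - 33 = -87/(35 + 70*(1/40))*30 - 33 = -87/(35 + 7/4)*30 - 33 = -87/147/4*30 - 33 = -87*4/147*30 - 33 = -116/49*30 - 33 = -3480/49 - 33 = -5097/49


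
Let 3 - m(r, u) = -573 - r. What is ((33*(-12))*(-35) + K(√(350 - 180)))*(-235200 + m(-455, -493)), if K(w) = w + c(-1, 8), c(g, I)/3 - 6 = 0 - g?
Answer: -3263131599 - 235079*√170 ≈ -3.2662e+9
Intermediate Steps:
c(g, I) = 18 - 3*g (c(g, I) = 18 + 3*(0 - g) = 18 + 3*(-g) = 18 - 3*g)
m(r, u) = 576 + r (m(r, u) = 3 - (-573 - r) = 3 + (573 + r) = 576 + r)
K(w) = 21 + w (K(w) = w + (18 - 3*(-1)) = w + (18 + 3) = w + 21 = 21 + w)
((33*(-12))*(-35) + K(√(350 - 180)))*(-235200 + m(-455, -493)) = ((33*(-12))*(-35) + (21 + √(350 - 180)))*(-235200 + (576 - 455)) = (-396*(-35) + (21 + √170))*(-235200 + 121) = (13860 + (21 + √170))*(-235079) = (13881 + √170)*(-235079) = -3263131599 - 235079*√170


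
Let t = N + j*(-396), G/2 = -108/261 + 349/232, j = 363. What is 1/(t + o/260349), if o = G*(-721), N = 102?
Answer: -30200484/4338178907077 ≈ -6.9616e-6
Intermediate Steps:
G = 253/116 (G = 2*(-108/261 + 349/232) = 2*(-108*1/261 + 349*(1/232)) = 2*(-12/29 + 349/232) = 2*(253/232) = 253/116 ≈ 2.1810)
t = -143646 (t = 102 + 363*(-396) = 102 - 143748 = -143646)
o = -182413/116 (o = (253/116)*(-721) = -182413/116 ≈ -1572.5)
1/(t + o/260349) = 1/(-143646 - 182413/116/260349) = 1/(-143646 - 182413/116*1/260349) = 1/(-143646 - 182413/30200484) = 1/(-4338178907077/30200484) = -30200484/4338178907077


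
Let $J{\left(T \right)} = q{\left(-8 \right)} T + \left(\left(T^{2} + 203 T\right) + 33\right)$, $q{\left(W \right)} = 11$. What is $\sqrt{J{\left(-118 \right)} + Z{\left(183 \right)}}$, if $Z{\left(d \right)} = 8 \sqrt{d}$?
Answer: $\sqrt{-11295 + 8 \sqrt{183}} \approx 105.77 i$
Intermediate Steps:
$J{\left(T \right)} = 33 + T^{2} + 214 T$ ($J{\left(T \right)} = 11 T + \left(\left(T^{2} + 203 T\right) + 33\right) = 11 T + \left(33 + T^{2} + 203 T\right) = 33 + T^{2} + 214 T$)
$\sqrt{J{\left(-118 \right)} + Z{\left(183 \right)}} = \sqrt{\left(33 + \left(-118\right)^{2} + 214 \left(-118\right)\right) + 8 \sqrt{183}} = \sqrt{\left(33 + 13924 - 25252\right) + 8 \sqrt{183}} = \sqrt{-11295 + 8 \sqrt{183}}$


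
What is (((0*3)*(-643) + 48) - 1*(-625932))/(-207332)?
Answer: -156495/51833 ≈ -3.0192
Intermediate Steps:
(((0*3)*(-643) + 48) - 1*(-625932))/(-207332) = ((0*(-643) + 48) + 625932)*(-1/207332) = ((0 + 48) + 625932)*(-1/207332) = (48 + 625932)*(-1/207332) = 625980*(-1/207332) = -156495/51833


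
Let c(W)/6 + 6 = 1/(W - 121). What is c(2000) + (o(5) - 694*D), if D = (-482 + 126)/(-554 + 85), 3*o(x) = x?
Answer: -1483460179/2643753 ≈ -561.12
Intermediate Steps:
c(W) = -36 + 6/(-121 + W) (c(W) = -36 + 6/(W - 121) = -36 + 6/(-121 + W))
o(x) = x/3
D = 356/469 (D = -356/(-469) = -356*(-1/469) = 356/469 ≈ 0.75906)
c(2000) + (o(5) - 694*D) = 6*(727 - 6*2000)/(-121 + 2000) + ((⅓)*5 - 694*356/469) = 6*(727 - 12000)/1879 + (5/3 - 247064/469) = 6*(1/1879)*(-11273) - 738847/1407 = -67638/1879 - 738847/1407 = -1483460179/2643753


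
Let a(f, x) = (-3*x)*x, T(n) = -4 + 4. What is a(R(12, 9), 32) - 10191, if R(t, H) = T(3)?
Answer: -13263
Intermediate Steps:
T(n) = 0
R(t, H) = 0
a(f, x) = -3*x**2
a(R(12, 9), 32) - 10191 = -3*32**2 - 10191 = -3*1024 - 10191 = -3072 - 10191 = -13263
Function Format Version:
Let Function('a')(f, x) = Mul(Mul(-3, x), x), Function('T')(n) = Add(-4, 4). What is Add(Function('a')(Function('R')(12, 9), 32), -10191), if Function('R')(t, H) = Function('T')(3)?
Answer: -13263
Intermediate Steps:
Function('T')(n) = 0
Function('R')(t, H) = 0
Function('a')(f, x) = Mul(-3, Pow(x, 2))
Add(Function('a')(Function('R')(12, 9), 32), -10191) = Add(Mul(-3, Pow(32, 2)), -10191) = Add(Mul(-3, 1024), -10191) = Add(-3072, -10191) = -13263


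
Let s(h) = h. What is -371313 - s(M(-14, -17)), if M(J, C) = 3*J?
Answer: -371271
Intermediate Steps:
-371313 - s(M(-14, -17)) = -371313 - 3*(-14) = -371313 - 1*(-42) = -371313 + 42 = -371271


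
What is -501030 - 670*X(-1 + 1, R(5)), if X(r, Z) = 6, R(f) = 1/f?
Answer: -505050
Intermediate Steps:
-501030 - 670*X(-1 + 1, R(5)) = -501030 - 670*6 = -501030 - 1*4020 = -501030 - 4020 = -505050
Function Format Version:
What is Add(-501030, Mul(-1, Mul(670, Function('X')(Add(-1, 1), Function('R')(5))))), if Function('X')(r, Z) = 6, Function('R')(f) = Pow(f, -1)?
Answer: -505050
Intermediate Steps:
Add(-501030, Mul(-1, Mul(670, Function('X')(Add(-1, 1), Function('R')(5))))) = Add(-501030, Mul(-1, Mul(670, 6))) = Add(-501030, Mul(-1, 4020)) = Add(-501030, -4020) = -505050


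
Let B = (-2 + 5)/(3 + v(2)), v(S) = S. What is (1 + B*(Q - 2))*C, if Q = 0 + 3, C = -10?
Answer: -16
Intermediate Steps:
B = 3/5 (B = (-2 + 5)/(3 + 2) = 3/5 ≈ 0.60000)
Q = 3
(1 + B*(Q - 2))*C = (1 + 3*(3 - 2)/5)*(-10) = (1 + (3/5)*1)*(-10) = (1 + 3/5)*(-10) = (8/5)*(-10) = -16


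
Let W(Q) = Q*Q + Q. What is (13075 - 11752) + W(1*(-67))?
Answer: 5745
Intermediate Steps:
W(Q) = Q + Q**2 (W(Q) = Q**2 + Q = Q + Q**2)
(13075 - 11752) + W(1*(-67)) = (13075 - 11752) + (1*(-67))*(1 + 1*(-67)) = 1323 - 67*(1 - 67) = 1323 - 67*(-66) = 1323 + 4422 = 5745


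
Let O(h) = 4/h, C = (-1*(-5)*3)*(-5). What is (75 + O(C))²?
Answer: 31595641/5625 ≈ 5617.0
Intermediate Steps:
C = -75 (C = (5*3)*(-5) = 15*(-5) = -75)
(75 + O(C))² = (75 + 4/(-75))² = (75 + 4*(-1/75))² = (75 - 4/75)² = (5621/75)² = 31595641/5625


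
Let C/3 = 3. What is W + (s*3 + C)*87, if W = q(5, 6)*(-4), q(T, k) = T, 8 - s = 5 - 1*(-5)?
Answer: 241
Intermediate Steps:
C = 9 (C = 3*3 = 9)
s = -2 (s = 8 - (5 - 1*(-5)) = 8 - (5 + 5) = 8 - 1*10 = 8 - 10 = -2)
W = -20 (W = 5*(-4) = -20)
W + (s*3 + C)*87 = -20 + (-2*3 + 9)*87 = -20 + (-6 + 9)*87 = -20 + 3*87 = -20 + 261 = 241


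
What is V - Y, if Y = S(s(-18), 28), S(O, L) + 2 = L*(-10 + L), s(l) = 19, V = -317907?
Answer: -318409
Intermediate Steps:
S(O, L) = -2 + L*(-10 + L)
Y = 502 (Y = -2 + 28**2 - 10*28 = -2 + 784 - 280 = 502)
V - Y = -317907 - 1*502 = -317907 - 502 = -318409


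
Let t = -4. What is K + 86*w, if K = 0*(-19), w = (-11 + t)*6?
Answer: -7740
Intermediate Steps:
w = -90 (w = (-11 - 4)*6 = -15*6 = -90)
K = 0
K + 86*w = 0 + 86*(-90) = 0 - 7740 = -7740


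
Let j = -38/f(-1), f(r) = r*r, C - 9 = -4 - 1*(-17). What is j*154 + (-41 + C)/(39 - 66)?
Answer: -157985/27 ≈ -5851.3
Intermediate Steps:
C = 22 (C = 9 + (-4 - 1*(-17)) = 9 + (-4 + 17) = 9 + 13 = 22)
f(r) = r²
j = -38 (j = -38/((-1)²) = -38/1 = -38*1 = -38)
j*154 + (-41 + C)/(39 - 66) = -38*154 + (-41 + 22)/(39 - 66) = -5852 - 19/(-27) = -5852 - 19*(-1/27) = -5852 + 19/27 = -157985/27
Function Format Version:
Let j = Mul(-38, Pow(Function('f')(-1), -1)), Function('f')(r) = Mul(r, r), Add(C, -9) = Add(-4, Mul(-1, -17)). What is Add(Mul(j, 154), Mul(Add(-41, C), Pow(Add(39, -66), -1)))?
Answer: Rational(-157985, 27) ≈ -5851.3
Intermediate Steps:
C = 22 (C = Add(9, Add(-4, Mul(-1, -17))) = Add(9, Add(-4, 17)) = Add(9, 13) = 22)
Function('f')(r) = Pow(r, 2)
j = -38 (j = Mul(-38, Pow(Pow(-1, 2), -1)) = Mul(-38, Pow(1, -1)) = Mul(-38, 1) = -38)
Add(Mul(j, 154), Mul(Add(-41, C), Pow(Add(39, -66), -1))) = Add(Mul(-38, 154), Mul(Add(-41, 22), Pow(Add(39, -66), -1))) = Add(-5852, Mul(-19, Pow(-27, -1))) = Add(-5852, Mul(-19, Rational(-1, 27))) = Add(-5852, Rational(19, 27)) = Rational(-157985, 27)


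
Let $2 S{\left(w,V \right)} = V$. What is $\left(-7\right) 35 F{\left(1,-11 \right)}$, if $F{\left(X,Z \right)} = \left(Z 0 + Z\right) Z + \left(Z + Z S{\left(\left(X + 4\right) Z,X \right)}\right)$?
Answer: $- \frac{51205}{2} \approx -25603.0$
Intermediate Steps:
$S{\left(w,V \right)} = \frac{V}{2}$
$F{\left(X,Z \right)} = Z + Z^{2} + \frac{X Z}{2}$ ($F{\left(X,Z \right)} = \left(Z 0 + Z\right) Z + \left(Z + Z \frac{X}{2}\right) = \left(0 + Z\right) Z + \left(Z + \frac{X Z}{2}\right) = Z Z + \left(Z + \frac{X Z}{2}\right) = Z^{2} + \left(Z + \frac{X Z}{2}\right) = Z + Z^{2} + \frac{X Z}{2}$)
$\left(-7\right) 35 F{\left(1,-11 \right)} = \left(-7\right) 35 \cdot \frac{1}{2} \left(-11\right) \left(2 + 1 + 2 \left(-11\right)\right) = - 245 \cdot \frac{1}{2} \left(-11\right) \left(2 + 1 - 22\right) = - 245 \cdot \frac{1}{2} \left(-11\right) \left(-19\right) = \left(-245\right) \frac{209}{2} = - \frac{51205}{2}$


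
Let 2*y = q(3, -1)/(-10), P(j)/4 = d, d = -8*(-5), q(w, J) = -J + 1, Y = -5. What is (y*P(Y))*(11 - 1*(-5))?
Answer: -256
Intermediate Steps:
q(w, J) = 1 - J
d = 40 (d = -2*(-20) = 40)
P(j) = 160 (P(j) = 4*40 = 160)
y = -⅒ (y = ((1 - 1*(-1))/(-10))/2 = ((1 + 1)*(-⅒))/2 = (2*(-⅒))/2 = (½)*(-⅕) = -⅒ ≈ -0.10000)
(y*P(Y))*(11 - 1*(-5)) = (-⅒*160)*(11 - 1*(-5)) = -16*(11 + 5) = -16*16 = -256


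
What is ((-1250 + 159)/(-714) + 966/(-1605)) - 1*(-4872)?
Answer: 1861409057/381990 ≈ 4872.9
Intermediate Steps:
((-1250 + 159)/(-714) + 966/(-1605)) - 1*(-4872) = (-1091*(-1/714) + 966*(-1/1605)) + 4872 = (1091/714 - 322/535) + 4872 = 353777/381990 + 4872 = 1861409057/381990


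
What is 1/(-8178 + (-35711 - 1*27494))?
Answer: -1/71383 ≈ -1.4009e-5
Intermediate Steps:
1/(-8178 + (-35711 - 1*27494)) = 1/(-8178 + (-35711 - 27494)) = 1/(-8178 - 63205) = 1/(-71383) = -1/71383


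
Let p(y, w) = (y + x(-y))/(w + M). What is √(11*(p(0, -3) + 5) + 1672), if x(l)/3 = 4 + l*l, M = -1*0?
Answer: 3*√187 ≈ 41.024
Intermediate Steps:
M = 0
x(l) = 12 + 3*l² (x(l) = 3*(4 + l*l) = 3*(4 + l²) = 12 + 3*l²)
p(y, w) = (12 + y + 3*y²)/w (p(y, w) = (y + (12 + 3*(-y)²))/(w + 0) = (y + (12 + 3*y²))/w = (12 + y + 3*y²)/w)
√(11*(p(0, -3) + 5) + 1672) = √(11*((12 + 0 + 3*0²)/(-3) + 5) + 1672) = √(11*(-(12 + 0 + 3*0)/3 + 5) + 1672) = √(11*(-(12 + 0 + 0)/3 + 5) + 1672) = √(11*(-⅓*12 + 5) + 1672) = √(11*(-4 + 5) + 1672) = √(11*1 + 1672) = √(11 + 1672) = √1683 = 3*√187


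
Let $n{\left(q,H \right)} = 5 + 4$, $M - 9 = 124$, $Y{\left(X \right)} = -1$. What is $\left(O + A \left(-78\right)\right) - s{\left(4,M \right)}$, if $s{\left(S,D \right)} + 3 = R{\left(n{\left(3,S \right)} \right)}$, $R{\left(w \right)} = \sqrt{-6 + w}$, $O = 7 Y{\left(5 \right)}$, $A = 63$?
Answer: $-4918 - \sqrt{3} \approx -4919.7$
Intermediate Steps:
$M = 133$ ($M = 9 + 124 = 133$)
$n{\left(q,H \right)} = 9$
$O = -7$ ($O = 7 \left(-1\right) = -7$)
$s{\left(S,D \right)} = -3 + \sqrt{3}$ ($s{\left(S,D \right)} = -3 + \sqrt{-6 + 9} = -3 + \sqrt{3}$)
$\left(O + A \left(-78\right)\right) - s{\left(4,M \right)} = \left(-7 + 63 \left(-78\right)\right) - \left(-3 + \sqrt{3}\right) = \left(-7 - 4914\right) + \left(3 - \sqrt{3}\right) = -4921 + \left(3 - \sqrt{3}\right) = -4918 - \sqrt{3}$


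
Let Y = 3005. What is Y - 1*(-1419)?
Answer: 4424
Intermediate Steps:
Y - 1*(-1419) = 3005 - 1*(-1419) = 3005 + 1419 = 4424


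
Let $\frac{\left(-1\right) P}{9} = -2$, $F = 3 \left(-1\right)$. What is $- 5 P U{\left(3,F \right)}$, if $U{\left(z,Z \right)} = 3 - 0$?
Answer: $-270$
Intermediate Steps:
$F = -3$
$P = 18$ ($P = \left(-9\right) \left(-2\right) = 18$)
$U{\left(z,Z \right)} = 3$ ($U{\left(z,Z \right)} = 3 + 0 = 3$)
$- 5 P U{\left(3,F \right)} = \left(-5\right) 18 \cdot 3 = \left(-90\right) 3 = -270$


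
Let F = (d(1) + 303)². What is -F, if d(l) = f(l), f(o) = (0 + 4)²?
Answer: -101761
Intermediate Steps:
f(o) = 16 (f(o) = 4² = 16)
d(l) = 16
F = 101761 (F = (16 + 303)² = 319² = 101761)
-F = -1*101761 = -101761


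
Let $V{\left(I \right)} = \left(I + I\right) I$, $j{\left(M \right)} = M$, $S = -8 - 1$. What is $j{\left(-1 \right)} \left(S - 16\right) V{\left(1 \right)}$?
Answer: $50$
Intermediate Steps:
$S = -9$
$V{\left(I \right)} = 2 I^{2}$ ($V{\left(I \right)} = 2 I I = 2 I^{2}$)
$j{\left(-1 \right)} \left(S - 16\right) V{\left(1 \right)} = - (-9 - 16) 2 \cdot 1^{2} = \left(-1\right) \left(-25\right) 2 \cdot 1 = 25 \cdot 2 = 50$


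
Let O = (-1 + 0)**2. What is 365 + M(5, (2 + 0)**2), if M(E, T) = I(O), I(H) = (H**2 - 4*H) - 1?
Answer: 361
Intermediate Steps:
O = 1 (O = (-1)**2 = 1)
I(H) = -1 + H**2 - 4*H
M(E, T) = -4 (M(E, T) = -1 + 1**2 - 4*1 = -1 + 1 - 4 = -4)
365 + M(5, (2 + 0)**2) = 365 - 4 = 361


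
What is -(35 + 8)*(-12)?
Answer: 516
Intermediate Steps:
-(35 + 8)*(-12) = -43*(-12) = -1*(-516) = 516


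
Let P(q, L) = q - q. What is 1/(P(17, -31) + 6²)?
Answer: 1/36 ≈ 0.027778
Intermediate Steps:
P(q, L) = 0
1/(P(17, -31) + 6²) = 1/(0 + 6²) = 1/(0 + 36) = 1/36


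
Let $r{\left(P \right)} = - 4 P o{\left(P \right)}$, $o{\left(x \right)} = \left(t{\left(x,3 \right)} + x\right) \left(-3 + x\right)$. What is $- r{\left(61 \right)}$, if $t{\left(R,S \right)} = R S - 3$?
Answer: $3410632$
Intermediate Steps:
$t{\left(R,S \right)} = -3 + R S$
$o{\left(x \right)} = \left(-3 + x\right) \left(-3 + 4 x\right)$ ($o{\left(x \right)} = \left(\left(-3 + x 3\right) + x\right) \left(-3 + x\right) = \left(\left(-3 + 3 x\right) + x\right) \left(-3 + x\right) = \left(-3 + 4 x\right) \left(-3 + x\right) = \left(-3 + x\right) \left(-3 + 4 x\right)$)
$r{\left(P \right)} = - 4 P \left(9 - 15 P + 4 P^{2}\right)$
$- r{\left(61 \right)} = - 4 \cdot 61 \left(-9 - 4 \cdot 61^{2} + 15 \cdot 61\right) = - 4 \cdot 61 \left(-9 - 14884 + 915\right) = - 4 \cdot 61 \left(-13978\right) = \left(-1\right) \left(-3410632\right) = 3410632$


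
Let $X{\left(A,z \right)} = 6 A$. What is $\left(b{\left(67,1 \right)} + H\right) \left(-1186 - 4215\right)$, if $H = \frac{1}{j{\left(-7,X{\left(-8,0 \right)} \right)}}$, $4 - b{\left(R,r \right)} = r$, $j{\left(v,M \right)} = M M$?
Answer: $- \frac{37337113}{2304} \approx -16205.0$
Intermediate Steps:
$j{\left(v,M \right)} = M^{2}$
$b{\left(R,r \right)} = 4 - r$
$H = \frac{1}{2304}$ ($H = \frac{1}{\left(6 \left(-8\right)\right)^{2}} = \frac{1}{\left(-48\right)^{2}} = \frac{1}{2304} \approx 0.00043403$)
$\left(b{\left(67,1 \right)} + H\right) \left(-1186 - 4215\right) = \left(\left(4 - 1\right) + \frac{1}{2304}\right) \left(-1186 - 4215\right) = \left(\left(4 - 1\right) + \frac{1}{2304}\right) \left(-5401\right) = \left(3 + \frac{1}{2304}\right) \left(-5401\right) = \frac{6913}{2304} \left(-5401\right) = - \frac{37337113}{2304}$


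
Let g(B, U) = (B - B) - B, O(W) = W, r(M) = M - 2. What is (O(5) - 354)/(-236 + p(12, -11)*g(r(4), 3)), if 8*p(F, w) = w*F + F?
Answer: 349/206 ≈ 1.6942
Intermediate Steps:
r(M) = -2 + M
g(B, U) = -B (g(B, U) = 0 - B = -B)
p(F, w) = F/8 + F*w/8 (p(F, w) = (w*F + F)/8 = (F*w + F)/8 = (F + F*w)/8 = F/8 + F*w/8)
(O(5) - 354)/(-236 + p(12, -11)*g(r(4), 3)) = (5 - 354)/(-236 + ((⅛)*12*(1 - 11))*(-(-2 + 4))) = -349/(-236 + ((⅛)*12*(-10))*(-1*2)) = -349/(-236 - 15*(-2)) = -349/(-236 + 30) = -349/(-206) = -349*(-1/206) = 349/206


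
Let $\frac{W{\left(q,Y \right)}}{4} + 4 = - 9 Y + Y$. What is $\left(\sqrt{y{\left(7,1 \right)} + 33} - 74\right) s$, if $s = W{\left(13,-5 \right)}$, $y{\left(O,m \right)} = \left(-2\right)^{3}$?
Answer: $-9936$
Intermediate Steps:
$W{\left(q,Y \right)} = -16 - 32 Y$ ($W{\left(q,Y \right)} = -16 + 4 \left(- 9 Y + Y\right) = -16 + 4 \left(- 8 Y\right) = -16 - 32 Y$)
$y{\left(O,m \right)} = -8$
$s = 144$ ($s = -16 - -160 = -16 + 160 = 144$)
$\left(\sqrt{y{\left(7,1 \right)} + 33} - 74\right) s = \left(\sqrt{-8 + 33} - 74\right) 144 = \left(\sqrt{25} - 74\right) 144 = \left(5 - 74\right) 144 = \left(-69\right) 144 = -9936$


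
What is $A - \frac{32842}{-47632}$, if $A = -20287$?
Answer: $- \frac{483138771}{23816} \approx -20286.0$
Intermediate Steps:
$A - \frac{32842}{-47632} = -20287 - \frac{32842}{-47632} = -20287 - - \frac{16421}{23816} = -20287 + \frac{16421}{23816} = - \frac{483138771}{23816}$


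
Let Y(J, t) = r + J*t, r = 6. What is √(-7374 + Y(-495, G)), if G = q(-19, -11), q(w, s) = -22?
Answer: √3522 ≈ 59.346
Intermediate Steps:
G = -22
Y(J, t) = 6 + J*t
√(-7374 + Y(-495, G)) = √(-7374 + (6 - 495*(-22))) = √(-7374 + (6 + 10890)) = √(-7374 + 10896) = √3522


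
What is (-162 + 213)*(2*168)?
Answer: 17136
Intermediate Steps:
(-162 + 213)*(2*168) = 51*336 = 17136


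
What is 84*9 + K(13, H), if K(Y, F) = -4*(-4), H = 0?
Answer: 772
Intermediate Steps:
K(Y, F) = 16
84*9 + K(13, H) = 84*9 + 16 = 756 + 16 = 772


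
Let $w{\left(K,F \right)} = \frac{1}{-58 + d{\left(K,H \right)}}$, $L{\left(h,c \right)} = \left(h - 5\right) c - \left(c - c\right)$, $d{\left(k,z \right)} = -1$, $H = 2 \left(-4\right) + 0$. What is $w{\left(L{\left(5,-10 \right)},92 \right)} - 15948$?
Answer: $- \frac{940933}{59} \approx -15948.0$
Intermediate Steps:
$H = -8$ ($H = -8 + 0 = -8$)
$L{\left(h,c \right)} = c \left(-5 + h\right)$ ($L{\left(h,c \right)} = \left(-5 + h\right) c - 0 = c \left(-5 + h\right) + 0 = c \left(-5 + h\right)$)
$w{\left(K,F \right)} = - \frac{1}{59}$ ($w{\left(K,F \right)} = \frac{1}{-58 - 1} = \frac{1}{-59} = - \frac{1}{59}$)
$w{\left(L{\left(5,-10 \right)},92 \right)} - 15948 = - \frac{1}{59} - 15948 = - \frac{940933}{59}$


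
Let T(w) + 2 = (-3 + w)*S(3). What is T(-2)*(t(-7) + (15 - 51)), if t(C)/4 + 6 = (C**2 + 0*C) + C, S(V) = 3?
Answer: -1836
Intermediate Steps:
T(w) = -11 + 3*w (T(w) = -2 + (-3 + w)*3 = -2 + (-9 + 3*w) = -11 + 3*w)
t(C) = -24 + 4*C + 4*C**2 (t(C) = -24 + 4*((C**2 + 0*C) + C) = -24 + 4*((C**2 + 0) + C) = -24 + 4*(C**2 + C) = -24 + 4*(C + C**2) = -24 + (4*C + 4*C**2) = -24 + 4*C + 4*C**2)
T(-2)*(t(-7) + (15 - 51)) = (-11 + 3*(-2))*((-24 + 4*(-7) + 4*(-7)**2) + (15 - 51)) = (-11 - 6)*((-24 - 28 + 4*49) - 36) = -17*((-24 - 28 + 196) - 36) = -17*(144 - 36) = -17*108 = -1836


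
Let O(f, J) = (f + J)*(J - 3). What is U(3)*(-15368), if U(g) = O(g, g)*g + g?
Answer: -46104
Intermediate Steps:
O(f, J) = (-3 + J)*(J + f) (O(f, J) = (J + f)*(-3 + J) = (-3 + J)*(J + f))
U(g) = g + g*(-6*g + 2*g²) (U(g) = (g² - 3*g - 3*g + g*g)*g + g = (g² - 3*g - 3*g + g²)*g + g = (-6*g + 2*g²)*g + g = g*(-6*g + 2*g²) + g = g + g*(-6*g + 2*g²))
U(3)*(-15368) = (3*(1 - 6*3 + 2*3²))*(-15368) = (3*(1 - 18 + 2*9))*(-15368) = (3*(1 - 18 + 18))*(-15368) = (3*1)*(-15368) = 3*(-15368) = -46104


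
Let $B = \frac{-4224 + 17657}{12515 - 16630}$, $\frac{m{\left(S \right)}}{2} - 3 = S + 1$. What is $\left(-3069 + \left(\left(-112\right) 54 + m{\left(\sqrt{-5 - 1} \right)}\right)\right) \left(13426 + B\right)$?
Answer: $- \frac{503131579713}{4115} + \frac{110469114 i \sqrt{6}}{4115} \approx -1.2227 \cdot 10^{8} + 65758.0 i$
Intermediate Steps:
$m{\left(S \right)} = 8 + 2 S$ ($m{\left(S \right)} = 6 + 2 \left(S + 1\right) = 6 + 2 \left(1 + S\right) = 6 + \left(2 + 2 S\right) = 8 + 2 S$)
$B = - \frac{13433}{4115}$ ($B = \frac{13433}{-4115} = 13433 \left(- \frac{1}{4115}\right) = - \frac{13433}{4115} \approx -3.2644$)
$\left(-3069 + \left(\left(-112\right) 54 + m{\left(\sqrt{-5 - 1} \right)}\right)\right) \left(13426 + B\right) = \left(-3069 + \left(\left(-112\right) 54 + \left(8 + 2 \sqrt{-5 - 1}\right)\right)\right) \left(13426 - \frac{13433}{4115}\right) = \left(-3069 - \left(6040 - 2 i \sqrt{6}\right)\right) \frac{55234557}{4115} = \left(-9109 + 2 i \sqrt{6}\right) \frac{55234557}{4115} = - \frac{503131579713}{4115} + \frac{110469114 i \sqrt{6}}{4115}$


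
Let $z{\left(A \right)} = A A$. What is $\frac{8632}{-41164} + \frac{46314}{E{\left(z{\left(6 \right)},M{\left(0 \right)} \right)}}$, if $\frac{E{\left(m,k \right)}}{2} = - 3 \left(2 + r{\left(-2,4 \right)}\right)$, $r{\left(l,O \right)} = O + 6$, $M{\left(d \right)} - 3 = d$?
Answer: $- \frac{26487375}{41164} \approx -643.46$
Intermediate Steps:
$M{\left(d \right)} = 3 + d$
$z{\left(A \right)} = A^{2}$
$r{\left(l,O \right)} = 6 + O$
$E{\left(m,k \right)} = -72$ ($E{\left(m,k \right)} = 2 \left(- 3 \left(2 + \left(6 + 4\right)\right)\right) = 2 \left(- 3 \left(2 + 10\right)\right) = 2 \left(\left(-3\right) 12\right) = 2 \left(-36\right) = -72$)
$\frac{8632}{-41164} + \frac{46314}{E{\left(z{\left(6 \right)},M{\left(0 \right)} \right)}} = \frac{8632}{-41164} + \frac{46314}{-72} = 8632 \left(- \frac{1}{41164}\right) + 46314 \left(- \frac{1}{72}\right) = - \frac{2158}{10291} - \frac{2573}{4} = - \frac{26487375}{41164}$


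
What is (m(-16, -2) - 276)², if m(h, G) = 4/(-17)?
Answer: 22052416/289 ≈ 76306.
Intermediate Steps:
m(h, G) = -4/17 (m(h, G) = 4*(-1/17) = -4/17)
(m(-16, -2) - 276)² = (-4/17 - 276)² = (-4696/17)² = 22052416/289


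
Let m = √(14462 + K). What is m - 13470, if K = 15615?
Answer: -13470 + √30077 ≈ -13297.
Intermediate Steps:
m = √30077 (m = √(14462 + 15615) = √30077 ≈ 173.43)
m - 13470 = √30077 - 13470 = -13470 + √30077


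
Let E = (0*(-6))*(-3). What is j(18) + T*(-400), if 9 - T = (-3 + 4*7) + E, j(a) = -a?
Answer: 6382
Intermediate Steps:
E = 0 (E = 0*(-3) = 0)
T = -16 (T = 9 - ((-3 + 4*7) + 0) = 9 - ((-3 + 28) + 0) = 9 - (25 + 0) = 9 - 1*25 = 9 - 25 = -16)
j(18) + T*(-400) = -1*18 - 16*(-400) = -18 + 6400 = 6382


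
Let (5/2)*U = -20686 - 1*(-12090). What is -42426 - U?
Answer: -194938/5 ≈ -38988.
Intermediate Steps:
U = -17192/5 (U = 2*(-20686 - 1*(-12090))/5 = 2*(-20686 + 12090)/5 = (⅖)*(-8596) = -17192/5 ≈ -3438.4)
-42426 - U = -42426 - 1*(-17192/5) = -42426 + 17192/5 = -194938/5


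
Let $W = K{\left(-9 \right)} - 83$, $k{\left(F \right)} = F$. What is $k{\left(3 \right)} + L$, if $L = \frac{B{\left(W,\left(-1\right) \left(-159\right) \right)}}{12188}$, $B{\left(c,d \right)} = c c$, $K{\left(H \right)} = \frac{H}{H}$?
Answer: $\frac{10822}{3047} \approx 3.5517$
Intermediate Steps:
$K{\left(H \right)} = 1$
$W = -82$ ($W = 1 - 83 = -82$)
$B{\left(c,d \right)} = c^{2}$
$L = \frac{1681}{3047}$ ($L = \frac{\left(-82\right)^{2}}{12188} = 6724 \cdot \frac{1}{12188} = \frac{1681}{3047} \approx 0.55169$)
$k{\left(3 \right)} + L = 3 + \frac{1681}{3047} = \frac{10822}{3047}$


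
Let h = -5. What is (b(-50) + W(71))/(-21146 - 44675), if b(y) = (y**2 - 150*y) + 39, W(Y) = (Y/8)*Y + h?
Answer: -85313/526568 ≈ -0.16202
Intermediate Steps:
W(Y) = -5 + Y**2/8 (W(Y) = (Y/8)*Y - 5 = Y**2/8 - 5 = -5 + Y**2/8)
b(y) = 39 + y**2 - 150*y
(b(-50) + W(71))/(-21146 - 44675) = ((39 + (-50)**2 - 150*(-50)) + (-5 + (1/8)*71**2))/(-21146 - 44675) = ((39 + 2500 + 7500) + (-5 + (1/8)*5041))/(-65821) = (10039 + (-5 + 5041/8))*(-1/65821) = (10039 + 5001/8)*(-1/65821) = (85313/8)*(-1/65821) = -85313/526568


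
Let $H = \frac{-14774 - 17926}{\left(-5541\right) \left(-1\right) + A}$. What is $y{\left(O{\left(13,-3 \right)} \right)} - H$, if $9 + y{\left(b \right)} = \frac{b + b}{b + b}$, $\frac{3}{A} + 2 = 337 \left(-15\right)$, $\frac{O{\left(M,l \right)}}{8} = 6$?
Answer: $- \frac{9800462}{4670139} \approx -2.0985$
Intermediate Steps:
$O{\left(M,l \right)} = 48$ ($O{\left(M,l \right)} = 8 \cdot 6 = 48$)
$A = - \frac{3}{5057}$ ($A = \frac{3}{-2 + 337 \left(-15\right)} = \frac{3}{-2 - 5055} = \frac{3}{-5057} = 3 \left(- \frac{1}{5057}\right) = - \frac{3}{5057} \approx -0.00059324$)
$y{\left(b \right)} = -8$ ($y{\left(b \right)} = -9 + \frac{b + b}{b + b} = -9 + \frac{2 b}{2 b} = -9 + 2 b \frac{1}{2 b} = -9 + 1 = -8$)
$H = - \frac{27560650}{4670139}$ ($H = \frac{-14774 - 17926}{\left(-5541\right) \left(-1\right) - \frac{3}{5057}} = - \frac{32700}{5541 - \frac{3}{5057}} = - \frac{32700}{\frac{28020834}{5057}} = \left(-32700\right) \frac{5057}{28020834} = - \frac{27560650}{4670139} \approx -5.9015$)
$y{\left(O{\left(13,-3 \right)} \right)} - H = -8 - - \frac{27560650}{4670139} = -8 + \frac{27560650}{4670139} = - \frac{9800462}{4670139}$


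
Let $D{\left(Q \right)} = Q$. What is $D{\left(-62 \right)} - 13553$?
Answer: $-13615$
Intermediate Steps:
$D{\left(-62 \right)} - 13553 = -62 - 13553 = -13615$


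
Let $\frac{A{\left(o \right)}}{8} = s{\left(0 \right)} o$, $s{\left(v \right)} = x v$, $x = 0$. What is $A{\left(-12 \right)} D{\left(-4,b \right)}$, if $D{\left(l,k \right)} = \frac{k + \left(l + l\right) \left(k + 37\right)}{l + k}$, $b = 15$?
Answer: $0$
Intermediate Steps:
$s{\left(v \right)} = 0$ ($s{\left(v \right)} = 0 v = 0$)
$A{\left(o \right)} = 0$ ($A{\left(o \right)} = 8 \cdot 0 o = 8 \cdot 0 = 0$)
$D{\left(l,k \right)} = \frac{k + 2 l \left(37 + k\right)}{k + l}$
$A{\left(-12 \right)} D{\left(-4,b \right)} = 0 \frac{15 + 74 \left(-4\right) + 2 \cdot 15 \left(-4\right)}{15 - 4} = 0 \frac{15 - 296 - 120}{11} = 0 \cdot \frac{1}{11} \left(-401\right) = 0 \left(- \frac{401}{11}\right) = 0$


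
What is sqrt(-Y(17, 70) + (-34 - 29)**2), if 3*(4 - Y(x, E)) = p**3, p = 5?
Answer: 2*sqrt(9015)/3 ≈ 63.298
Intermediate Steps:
Y(x, E) = -113/3 (Y(x, E) = 4 - 1/3*5**3 = 4 - 1/3*125 = 4 - 125/3 = -113/3)
sqrt(-Y(17, 70) + (-34 - 29)**2) = sqrt(-1*(-113/3) + (-34 - 29)**2) = sqrt(113/3 + (-63)**2) = sqrt(113/3 + 3969) = sqrt(12020/3) = 2*sqrt(9015)/3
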